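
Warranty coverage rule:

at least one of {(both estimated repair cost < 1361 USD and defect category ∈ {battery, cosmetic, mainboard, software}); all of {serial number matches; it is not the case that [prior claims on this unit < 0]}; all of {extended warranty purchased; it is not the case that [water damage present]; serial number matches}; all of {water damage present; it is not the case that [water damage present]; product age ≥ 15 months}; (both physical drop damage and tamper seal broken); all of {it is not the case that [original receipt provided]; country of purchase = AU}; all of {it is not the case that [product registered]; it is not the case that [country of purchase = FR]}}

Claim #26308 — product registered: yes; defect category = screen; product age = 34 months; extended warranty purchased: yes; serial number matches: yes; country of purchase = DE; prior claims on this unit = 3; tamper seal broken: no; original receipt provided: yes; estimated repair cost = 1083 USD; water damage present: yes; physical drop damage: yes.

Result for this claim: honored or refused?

Honored

Atomic conditions:
  estimated repair cost < 1361 USD: 1083 < 1361 is true
  defect category ∈ {battery, cosmetic, mainboard, software}: screen is not in the set → false
  serial number matches: yes → true
  prior claims on this unit < 0: 3 < 0 is false
  extended warranty purchased: yes → true
  water damage present: yes → true
  product age ≥ 15 months: 34 ≥ 15 is true
  physical drop damage: yes → true
  tamper seal broken: no → false
  original receipt provided: yes → true
  country of purchase = AU: DE == AU is false
  product registered: yes → true
  country of purchase = FR: DE == FR is false
Combine:
[1] true AND false = false
[2.2] NOT false = true
[2] true AND true = true
[3.2] NOT true = false
[3] true AND false AND true = false
[4.2] NOT true = false
[4] true AND false AND true = false
[5] true AND false = false
[6.1] NOT true = false
[6] false AND false = false
[7.1] NOT true = false
[7.2] NOT false = true
[7] false AND true = false
[root] false OR true OR false OR false OR false OR false OR false = true
Overall: true → honored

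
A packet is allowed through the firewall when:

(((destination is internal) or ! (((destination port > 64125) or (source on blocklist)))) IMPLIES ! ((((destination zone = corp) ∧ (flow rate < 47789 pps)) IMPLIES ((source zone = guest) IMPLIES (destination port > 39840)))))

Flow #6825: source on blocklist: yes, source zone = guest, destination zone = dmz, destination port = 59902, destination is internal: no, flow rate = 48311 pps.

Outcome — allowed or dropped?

Atomic conditions:
  destination is internal: no → false
  destination port > 64125: 59902 > 64125 is false
  source on blocklist: yes → true
  destination zone = corp: dmz == corp is false
  flow rate < 47789 pps: 48311 < 47789 is false
  source zone = guest: guest == guest is true
  destination port > 39840: 59902 > 39840 is true
Combine:
[1.2.1] false OR true = true
[1.2] NOT true = false
[1] false OR false = false
[2.1.1] false AND false = false
[2.1.2] true → true = true
[2.1] false → true (antecedent false ⇒ implication holds) = true
[2] NOT true = false
[root] false → false (antecedent false ⇒ implication holds) = true
Overall: true → allowed

Allowed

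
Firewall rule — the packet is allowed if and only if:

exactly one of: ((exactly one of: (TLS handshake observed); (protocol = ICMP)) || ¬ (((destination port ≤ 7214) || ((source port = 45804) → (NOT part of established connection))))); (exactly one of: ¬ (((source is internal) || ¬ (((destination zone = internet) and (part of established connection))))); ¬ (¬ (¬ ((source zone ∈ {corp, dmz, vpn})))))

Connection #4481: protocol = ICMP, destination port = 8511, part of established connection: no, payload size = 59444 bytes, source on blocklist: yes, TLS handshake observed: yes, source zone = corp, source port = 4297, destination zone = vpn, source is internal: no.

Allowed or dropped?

Dropped

Atomic conditions:
  TLS handshake observed: yes → true
  protocol = ICMP: ICMP == ICMP is true
  destination port ≤ 7214: 8511 ≤ 7214 is false
  source port = 45804: 4297 == 45804 is false
  NOT part of established connection: no → true
  source is internal: no → false
  destination zone = internet: vpn == internet is false
  part of established connection: no → false
  source zone ∈ {corp, dmz, vpn}: corp is in the set → true
Combine:
[1.1] exactly-one(true, true) = false
[1.2.1.2] false → true (antecedent false ⇒ implication holds) = true
[1.2.1] false OR true = true
[1.2] NOT true = false
[1] false OR false = false
[2.1.1.2.1] false AND false = false
[2.1.1.2] NOT false = true
[2.1.1] false OR true = true
[2.1] NOT true = false
[2.2.1.1] NOT true = false
[2.2.1] NOT false = true
[2.2] NOT true = false
[2] exactly-one(false, false) = false
[root] exactly-one(false, false) = false
Overall: false → dropped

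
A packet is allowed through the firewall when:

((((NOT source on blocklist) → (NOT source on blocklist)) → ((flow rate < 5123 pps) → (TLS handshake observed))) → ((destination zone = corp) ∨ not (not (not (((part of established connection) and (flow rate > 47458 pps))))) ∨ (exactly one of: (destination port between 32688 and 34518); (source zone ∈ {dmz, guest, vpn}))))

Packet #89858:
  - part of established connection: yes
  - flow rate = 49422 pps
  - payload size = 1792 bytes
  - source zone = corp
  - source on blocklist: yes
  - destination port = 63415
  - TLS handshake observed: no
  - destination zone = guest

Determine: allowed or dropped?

Atomic conditions:
  NOT source on blocklist: yes → false
  flow rate < 5123 pps: 49422 < 5123 is false
  TLS handshake observed: no → false
  destination zone = corp: guest == corp is false
  part of established connection: yes → true
  flow rate > 47458 pps: 49422 > 47458 is true
  destination port between 32688 and 34518: 63415 in [32688, 34518] is false
  source zone ∈ {dmz, guest, vpn}: corp is not in the set → false
Combine:
[1.1] false → false (antecedent false ⇒ implication holds) = true
[1.2] false → false (antecedent false ⇒ implication holds) = true
[1] true → true = true
[2.2.1.1.1] true AND true = true
[2.2.1.1] NOT true = false
[2.2.1] NOT false = true
[2.2] NOT true = false
[2.3] exactly-one(false, false) = false
[2] false OR false OR false = false
[root] true → false = false
Overall: false → dropped

Dropped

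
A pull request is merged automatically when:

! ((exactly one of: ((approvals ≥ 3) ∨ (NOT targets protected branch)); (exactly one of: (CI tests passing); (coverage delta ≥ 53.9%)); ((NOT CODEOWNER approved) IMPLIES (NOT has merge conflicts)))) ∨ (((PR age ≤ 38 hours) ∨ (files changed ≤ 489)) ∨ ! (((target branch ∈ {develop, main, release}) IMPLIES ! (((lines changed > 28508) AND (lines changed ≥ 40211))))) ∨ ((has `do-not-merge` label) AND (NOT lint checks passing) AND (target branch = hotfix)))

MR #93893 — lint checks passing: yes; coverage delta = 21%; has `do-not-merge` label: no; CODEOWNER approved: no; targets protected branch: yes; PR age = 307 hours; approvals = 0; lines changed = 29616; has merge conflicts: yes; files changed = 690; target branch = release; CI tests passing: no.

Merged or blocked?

Merged

Atomic conditions:
  approvals ≥ 3: 0 ≥ 3 is false
  NOT targets protected branch: yes → false
  CI tests passing: no → false
  coverage delta ≥ 53.9%: 21 ≥ 53.9 is false
  NOT CODEOWNER approved: no → true
  NOT has merge conflicts: yes → false
  PR age ≤ 38 hours: 307 ≤ 38 is false
  files changed ≤ 489: 690 ≤ 489 is false
  target branch ∈ {develop, main, release}: release is in the set → true
  lines changed > 28508: 29616 > 28508 is true
  lines changed ≥ 40211: 29616 ≥ 40211 is false
  has `do-not-merge` label: no → false
  NOT lint checks passing: yes → false
  target branch = hotfix: release == hotfix is false
Combine:
[1.1.1] false OR false = false
[1.1.2] exactly-one(false, false) = false
[1.1.3] true → false = false
[1.1] exactly-one(false, false, false) = false
[1] NOT false = true
[2.1] false OR false = false
[2.2.1.2.1] true AND false = false
[2.2.1.2] NOT false = true
[2.2.1] true → true = true
[2.2] NOT true = false
[2.3] false AND false AND false = false
[2] false OR false OR false = false
[root] true OR false = true
Overall: true → merged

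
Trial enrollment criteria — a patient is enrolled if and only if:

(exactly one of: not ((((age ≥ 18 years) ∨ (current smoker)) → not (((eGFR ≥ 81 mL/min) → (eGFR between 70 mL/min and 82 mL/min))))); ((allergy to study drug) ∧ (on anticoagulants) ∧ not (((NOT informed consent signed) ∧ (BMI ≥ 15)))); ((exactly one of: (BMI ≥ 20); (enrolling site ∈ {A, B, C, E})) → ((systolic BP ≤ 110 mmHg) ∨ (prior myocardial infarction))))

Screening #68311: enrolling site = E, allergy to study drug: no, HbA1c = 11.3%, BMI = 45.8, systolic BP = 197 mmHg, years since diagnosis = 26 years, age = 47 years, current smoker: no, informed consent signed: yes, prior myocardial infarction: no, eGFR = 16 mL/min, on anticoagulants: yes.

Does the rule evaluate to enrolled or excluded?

Excluded

Atomic conditions:
  age ≥ 18 years: 47 ≥ 18 is true
  current smoker: no → false
  eGFR ≥ 81 mL/min: 16 ≥ 81 is false
  eGFR between 70 mL/min and 82 mL/min: 16 in [70, 82] is false
  allergy to study drug: no → false
  on anticoagulants: yes → true
  NOT informed consent signed: yes → false
  BMI ≥ 15: 45.8 ≥ 15 is true
  BMI ≥ 20: 45.8 ≥ 20 is true
  enrolling site ∈ {A, B, C, E}: E is in the set → true
  systolic BP ≤ 110 mmHg: 197 ≤ 110 is false
  prior myocardial infarction: no → false
Combine:
[1.1.1] true OR false = true
[1.1.2.1] false → false (antecedent false ⇒ implication holds) = true
[1.1.2] NOT true = false
[1.1] true → false = false
[1] NOT false = true
[2.3.1] false AND true = false
[2.3] NOT false = true
[2] false AND true AND true = false
[3.1] exactly-one(true, true) = false
[3.2] false OR false = false
[3] false → false (antecedent false ⇒ implication holds) = true
[root] exactly-one(true, false, true) = false
Overall: false → excluded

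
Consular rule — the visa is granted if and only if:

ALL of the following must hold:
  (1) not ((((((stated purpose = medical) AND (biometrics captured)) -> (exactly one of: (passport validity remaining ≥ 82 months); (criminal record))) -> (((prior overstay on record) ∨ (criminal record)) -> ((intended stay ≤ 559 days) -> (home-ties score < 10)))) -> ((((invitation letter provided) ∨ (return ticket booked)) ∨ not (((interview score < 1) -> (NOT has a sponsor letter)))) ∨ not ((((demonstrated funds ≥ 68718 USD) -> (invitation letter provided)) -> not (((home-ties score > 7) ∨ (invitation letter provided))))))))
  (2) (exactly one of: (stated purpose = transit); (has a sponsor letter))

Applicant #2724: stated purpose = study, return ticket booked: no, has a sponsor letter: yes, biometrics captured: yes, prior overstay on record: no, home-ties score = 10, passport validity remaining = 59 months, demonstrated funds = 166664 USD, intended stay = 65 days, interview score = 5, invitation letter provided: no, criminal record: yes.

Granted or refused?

Refused

Atomic conditions:
  stated purpose = medical: study == medical is false
  biometrics captured: yes → true
  passport validity remaining ≥ 82 months: 59 ≥ 82 is false
  criminal record: yes → true
  prior overstay on record: no → false
  intended stay ≤ 559 days: 65 ≤ 559 is true
  home-ties score < 10: 10 < 10 is false
  invitation letter provided: no → false
  return ticket booked: no → false
  interview score < 1: 5 < 1 is false
  NOT has a sponsor letter: yes → false
  demonstrated funds ≥ 68718 USD: 166664 ≥ 68718 is true
  home-ties score > 7: 10 > 7 is true
  stated purpose = transit: study == transit is false
  has a sponsor letter: yes → true
Combine:
[1.1.1.1.1] false AND true = false
[1.1.1.1.2] exactly-one(false, true) = true
[1.1.1.1] false → true (antecedent false ⇒ implication holds) = true
[1.1.1.2.1] false OR true = true
[1.1.1.2.2] true → false = false
[1.1.1.2] true → false = false
[1.1.1] true → false = false
[1.1.2.1.1] false OR false = false
[1.1.2.1.2.1] false → false (antecedent false ⇒ implication holds) = true
[1.1.2.1.2] NOT true = false
[1.1.2.1] false OR false = false
[1.1.2.2.1.1] true → false = false
[1.1.2.2.1.2.1] true OR false = true
[1.1.2.2.1.2] NOT true = false
[1.1.2.2.1] false → false (antecedent false ⇒ implication holds) = true
[1.1.2.2] NOT true = false
[1.1.2] false OR false = false
[1.1] false → false (antecedent false ⇒ implication holds) = true
[1] NOT true = false
[2] exactly-one(false, true) = true
[root] false AND true = false
Overall: false → refused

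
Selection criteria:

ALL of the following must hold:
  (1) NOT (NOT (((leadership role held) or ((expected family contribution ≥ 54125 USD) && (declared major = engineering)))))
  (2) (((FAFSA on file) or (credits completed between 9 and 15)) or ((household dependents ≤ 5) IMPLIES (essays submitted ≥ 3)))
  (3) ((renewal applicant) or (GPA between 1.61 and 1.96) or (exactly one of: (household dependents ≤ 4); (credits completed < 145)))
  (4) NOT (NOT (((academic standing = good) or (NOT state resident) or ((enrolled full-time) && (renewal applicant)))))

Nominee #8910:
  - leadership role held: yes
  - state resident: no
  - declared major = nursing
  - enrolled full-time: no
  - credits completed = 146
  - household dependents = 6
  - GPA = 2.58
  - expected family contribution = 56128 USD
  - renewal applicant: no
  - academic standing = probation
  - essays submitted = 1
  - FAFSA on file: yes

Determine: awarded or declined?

Atomic conditions:
  leadership role held: yes → true
  expected family contribution ≥ 54125 USD: 56128 ≥ 54125 is true
  declared major = engineering: nursing == engineering is false
  FAFSA on file: yes → true
  credits completed between 9 and 15: 146 in [9, 15] is false
  household dependents ≤ 5: 6 ≤ 5 is false
  essays submitted ≥ 3: 1 ≥ 3 is false
  renewal applicant: no → false
  GPA between 1.61 and 1.96: 2.58 in [1.61, 1.96] is false
  household dependents ≤ 4: 6 ≤ 4 is false
  credits completed < 145: 146 < 145 is false
  academic standing = good: probation == good is false
  NOT state resident: no → true
  enrolled full-time: no → false
Combine:
[1.1.1.2] true AND false = false
[1.1.1] true OR false = true
[1.1] NOT true = false
[1] NOT false = true
[2.1] true OR false = true
[2.2] false → false (antecedent false ⇒ implication holds) = true
[2] true OR true = true
[3.3] exactly-one(false, false) = false
[3] false OR false OR false = false
[4.1.1.3] false AND false = false
[4.1.1] false OR true OR false = true
[4.1] NOT true = false
[4] NOT false = true
[root] true AND true AND false AND true = false
Overall: false → declined

Declined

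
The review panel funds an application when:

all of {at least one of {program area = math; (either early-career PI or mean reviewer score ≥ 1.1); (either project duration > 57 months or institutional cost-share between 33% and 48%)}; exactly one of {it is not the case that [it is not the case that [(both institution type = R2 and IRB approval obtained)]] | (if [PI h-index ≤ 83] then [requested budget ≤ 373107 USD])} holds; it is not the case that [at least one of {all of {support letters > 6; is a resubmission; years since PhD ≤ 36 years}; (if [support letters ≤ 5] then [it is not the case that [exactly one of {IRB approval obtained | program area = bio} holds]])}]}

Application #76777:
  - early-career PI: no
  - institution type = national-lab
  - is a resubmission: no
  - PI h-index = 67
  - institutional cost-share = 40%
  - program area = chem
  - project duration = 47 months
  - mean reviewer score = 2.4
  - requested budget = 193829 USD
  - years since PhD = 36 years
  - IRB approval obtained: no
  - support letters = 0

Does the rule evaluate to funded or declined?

Declined

Atomic conditions:
  program area = math: chem == math is false
  early-career PI: no → false
  mean reviewer score ≥ 1.1: 2.4 ≥ 1.1 is true
  project duration > 57 months: 47 > 57 is false
  institutional cost-share between 33% and 48%: 40 in [33, 48] is true
  institution type = R2: national-lab == R2 is false
  IRB approval obtained: no → false
  PI h-index ≤ 83: 67 ≤ 83 is true
  requested budget ≤ 373107 USD: 193829 ≤ 373107 is true
  support letters > 6: 0 > 6 is false
  is a resubmission: no → false
  years since PhD ≤ 36 years: 36 ≤ 36 is true
  support letters ≤ 5: 0 ≤ 5 is true
  program area = bio: chem == bio is false
Combine:
[1.2] false OR true = true
[1.3] false OR true = true
[1] false OR true OR true = true
[2.1.1.1] false AND false = false
[2.1.1] NOT false = true
[2.1] NOT true = false
[2.2] true → true = true
[2] exactly-one(false, true) = true
[3.1.1] false AND false AND true = false
[3.1.2.2.1] exactly-one(false, false) = false
[3.1.2.2] NOT false = true
[3.1.2] true → true = true
[3.1] false OR true = true
[3] NOT true = false
[root] true AND true AND false = false
Overall: false → declined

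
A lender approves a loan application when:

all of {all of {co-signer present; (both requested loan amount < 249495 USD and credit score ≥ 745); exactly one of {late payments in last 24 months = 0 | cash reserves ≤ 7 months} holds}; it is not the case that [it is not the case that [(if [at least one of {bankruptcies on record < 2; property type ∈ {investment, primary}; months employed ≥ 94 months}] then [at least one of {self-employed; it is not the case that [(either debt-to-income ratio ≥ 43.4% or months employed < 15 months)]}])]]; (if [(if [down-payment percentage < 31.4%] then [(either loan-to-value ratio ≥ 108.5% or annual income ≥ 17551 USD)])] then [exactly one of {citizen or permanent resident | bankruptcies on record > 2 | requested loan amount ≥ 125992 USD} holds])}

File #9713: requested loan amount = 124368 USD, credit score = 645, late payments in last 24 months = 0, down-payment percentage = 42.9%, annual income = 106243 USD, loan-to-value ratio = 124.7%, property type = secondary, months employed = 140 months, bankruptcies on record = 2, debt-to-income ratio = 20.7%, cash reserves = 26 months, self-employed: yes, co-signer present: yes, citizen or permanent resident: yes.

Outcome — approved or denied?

Atomic conditions:
  co-signer present: yes → true
  requested loan amount < 249495 USD: 124368 < 249495 is true
  credit score ≥ 745: 645 ≥ 745 is false
  late payments in last 24 months = 0: 0 == 0 is true
  cash reserves ≤ 7 months: 26 ≤ 7 is false
  bankruptcies on record < 2: 2 < 2 is false
  property type ∈ {investment, primary}: secondary is not in the set → false
  months employed ≥ 94 months: 140 ≥ 94 is true
  self-employed: yes → true
  debt-to-income ratio ≥ 43.4%: 20.7 ≥ 43.4 is false
  months employed < 15 months: 140 < 15 is false
  down-payment percentage < 31.4%: 42.9 < 31.4 is false
  loan-to-value ratio ≥ 108.5%: 124.7 ≥ 108.5 is true
  annual income ≥ 17551 USD: 106243 ≥ 17551 is true
  citizen or permanent resident: yes → true
  bankruptcies on record > 2: 2 > 2 is false
  requested loan amount ≥ 125992 USD: 124368 ≥ 125992 is false
Combine:
[1.2] true AND false = false
[1.3] exactly-one(true, false) = true
[1] true AND false AND true = false
[2.1.1.1] false OR false OR true = true
[2.1.1.2.2.1] false OR false = false
[2.1.1.2.2] NOT false = true
[2.1.1.2] true OR true = true
[2.1.1] true → true = true
[2.1] NOT true = false
[2] NOT false = true
[3.1.2] true OR true = true
[3.1] false → true (antecedent false ⇒ implication holds) = true
[3.2] exactly-one(true, false, false) = true
[3] true → true = true
[root] false AND true AND true = false
Overall: false → denied

Denied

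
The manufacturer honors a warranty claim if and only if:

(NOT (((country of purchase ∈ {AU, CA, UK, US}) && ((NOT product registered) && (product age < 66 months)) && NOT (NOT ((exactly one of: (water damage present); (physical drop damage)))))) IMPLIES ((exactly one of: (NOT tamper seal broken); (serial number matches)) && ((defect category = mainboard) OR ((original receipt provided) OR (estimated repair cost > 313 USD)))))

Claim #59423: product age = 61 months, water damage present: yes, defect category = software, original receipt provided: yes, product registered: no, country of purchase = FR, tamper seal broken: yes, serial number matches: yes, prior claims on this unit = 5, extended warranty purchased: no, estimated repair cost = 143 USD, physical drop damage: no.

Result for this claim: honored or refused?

Honored

Atomic conditions:
  country of purchase ∈ {AU, CA, UK, US}: FR is not in the set → false
  NOT product registered: no → true
  product age < 66 months: 61 < 66 is true
  water damage present: yes → true
  physical drop damage: no → false
  NOT tamper seal broken: yes → false
  serial number matches: yes → true
  defect category = mainboard: software == mainboard is false
  original receipt provided: yes → true
  estimated repair cost > 313 USD: 143 > 313 is false
Combine:
[1.1.2] true AND true = true
[1.1.3.1.1] exactly-one(true, false) = true
[1.1.3.1] NOT true = false
[1.1.3] NOT false = true
[1.1] false AND true AND true = false
[1] NOT false = true
[2.1] exactly-one(false, true) = true
[2.2.2] true OR false = true
[2.2] false OR true = true
[2] true AND true = true
[root] true → true = true
Overall: true → honored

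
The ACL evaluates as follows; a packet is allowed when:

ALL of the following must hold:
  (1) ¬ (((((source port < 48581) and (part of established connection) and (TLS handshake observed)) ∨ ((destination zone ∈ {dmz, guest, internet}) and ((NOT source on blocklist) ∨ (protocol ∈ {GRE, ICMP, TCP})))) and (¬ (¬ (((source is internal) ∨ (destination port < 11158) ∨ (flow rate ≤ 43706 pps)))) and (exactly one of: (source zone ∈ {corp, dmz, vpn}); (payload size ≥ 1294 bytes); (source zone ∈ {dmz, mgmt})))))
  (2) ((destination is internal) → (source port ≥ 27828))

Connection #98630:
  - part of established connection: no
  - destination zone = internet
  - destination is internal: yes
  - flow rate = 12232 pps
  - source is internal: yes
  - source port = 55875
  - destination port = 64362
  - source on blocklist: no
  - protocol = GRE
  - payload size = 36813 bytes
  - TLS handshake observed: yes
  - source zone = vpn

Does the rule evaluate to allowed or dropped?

Allowed

Atomic conditions:
  source port < 48581: 55875 < 48581 is false
  part of established connection: no → false
  TLS handshake observed: yes → true
  destination zone ∈ {dmz, guest, internet}: internet is in the set → true
  NOT source on blocklist: no → true
  protocol ∈ {GRE, ICMP, TCP}: GRE is in the set → true
  source is internal: yes → true
  destination port < 11158: 64362 < 11158 is false
  flow rate ≤ 43706 pps: 12232 ≤ 43706 is true
  source zone ∈ {corp, dmz, vpn}: vpn is in the set → true
  payload size ≥ 1294 bytes: 36813 ≥ 1294 is true
  source zone ∈ {dmz, mgmt}: vpn is not in the set → false
  destination is internal: yes → true
  source port ≥ 27828: 55875 ≥ 27828 is true
Combine:
[1.1.1.1] false AND false AND true = false
[1.1.1.2.2] true OR true = true
[1.1.1.2] true AND true = true
[1.1.1] false OR true = true
[1.1.2.1.1.1] true OR false OR true = true
[1.1.2.1.1] NOT true = false
[1.1.2.1] NOT false = true
[1.1.2.2] exactly-one(true, true, false) = false
[1.1.2] true AND false = false
[1.1] true AND false = false
[1] NOT false = true
[2] true → true = true
[root] true AND true = true
Overall: true → allowed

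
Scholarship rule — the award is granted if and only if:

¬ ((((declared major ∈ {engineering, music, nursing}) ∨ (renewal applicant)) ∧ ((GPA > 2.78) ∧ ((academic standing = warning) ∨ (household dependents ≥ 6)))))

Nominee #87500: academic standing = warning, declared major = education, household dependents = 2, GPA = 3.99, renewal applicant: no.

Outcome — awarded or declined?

Atomic conditions:
  declared major ∈ {engineering, music, nursing}: education is not in the set → false
  renewal applicant: no → false
  GPA > 2.78: 3.99 > 2.78 is true
  academic standing = warning: warning == warning is true
  household dependents ≥ 6: 2 ≥ 6 is false
Combine:
[1.1] false OR false = false
[1.2.2] true OR false = true
[1.2] true AND true = true
[1] false AND true = false
[root] NOT false = true
Overall: true → awarded

Awarded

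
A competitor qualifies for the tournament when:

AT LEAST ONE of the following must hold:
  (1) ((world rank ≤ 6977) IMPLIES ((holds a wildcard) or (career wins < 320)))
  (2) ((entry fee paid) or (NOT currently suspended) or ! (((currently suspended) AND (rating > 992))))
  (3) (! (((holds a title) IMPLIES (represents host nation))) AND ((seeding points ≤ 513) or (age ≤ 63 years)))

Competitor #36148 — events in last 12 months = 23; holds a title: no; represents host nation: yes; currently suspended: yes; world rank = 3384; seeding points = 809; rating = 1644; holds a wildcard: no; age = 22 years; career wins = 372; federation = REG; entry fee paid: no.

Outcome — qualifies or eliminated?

Atomic conditions:
  world rank ≤ 6977: 3384 ≤ 6977 is true
  holds a wildcard: no → false
  career wins < 320: 372 < 320 is false
  entry fee paid: no → false
  NOT currently suspended: yes → false
  currently suspended: yes → true
  rating > 992: 1644 > 992 is true
  holds a title: no → false
  represents host nation: yes → true
  seeding points ≤ 513: 809 ≤ 513 is false
  age ≤ 63 years: 22 ≤ 63 is true
Combine:
[1.2] false OR false = false
[1] true → false = false
[2.3.1] true AND true = true
[2.3] NOT true = false
[2] false OR false OR false = false
[3.1.1] false → true (antecedent false ⇒ implication holds) = true
[3.1] NOT true = false
[3.2] false OR true = true
[3] false AND true = false
[root] false OR false OR false = false
Overall: false → eliminated

Eliminated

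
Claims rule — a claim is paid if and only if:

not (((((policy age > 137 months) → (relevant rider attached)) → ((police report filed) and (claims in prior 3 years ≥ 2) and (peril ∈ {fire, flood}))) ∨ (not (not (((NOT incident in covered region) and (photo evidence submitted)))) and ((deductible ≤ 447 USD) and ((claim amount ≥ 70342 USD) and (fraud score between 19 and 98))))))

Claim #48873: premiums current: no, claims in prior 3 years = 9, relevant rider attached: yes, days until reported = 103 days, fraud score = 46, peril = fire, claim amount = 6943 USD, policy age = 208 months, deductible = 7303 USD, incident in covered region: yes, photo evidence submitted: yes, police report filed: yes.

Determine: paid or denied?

Denied

Atomic conditions:
  policy age > 137 months: 208 > 137 is true
  relevant rider attached: yes → true
  police report filed: yes → true
  claims in prior 3 years ≥ 2: 9 ≥ 2 is true
  peril ∈ {fire, flood}: fire is in the set → true
  NOT incident in covered region: yes → false
  photo evidence submitted: yes → true
  deductible ≤ 447 USD: 7303 ≤ 447 is false
  claim amount ≥ 70342 USD: 6943 ≥ 70342 is false
  fraud score between 19 and 98: 46 in [19, 98] is true
Combine:
[1.1.1] true → true = true
[1.1.2] true AND true AND true = true
[1.1] true → true = true
[1.2.1.1.1] false AND true = false
[1.2.1.1] NOT false = true
[1.2.1] NOT true = false
[1.2.2.2] false AND true = false
[1.2.2] false AND false = false
[1.2] false AND false = false
[1] true OR false = true
[root] NOT true = false
Overall: false → denied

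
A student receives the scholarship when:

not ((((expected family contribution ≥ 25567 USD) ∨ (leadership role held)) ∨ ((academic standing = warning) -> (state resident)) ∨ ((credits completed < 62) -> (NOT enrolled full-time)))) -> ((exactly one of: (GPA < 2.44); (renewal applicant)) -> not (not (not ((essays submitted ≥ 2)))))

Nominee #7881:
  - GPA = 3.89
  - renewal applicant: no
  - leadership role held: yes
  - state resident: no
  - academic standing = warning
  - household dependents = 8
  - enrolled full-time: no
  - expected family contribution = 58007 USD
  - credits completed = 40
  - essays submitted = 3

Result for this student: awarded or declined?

Atomic conditions:
  expected family contribution ≥ 25567 USD: 58007 ≥ 25567 is true
  leadership role held: yes → true
  academic standing = warning: warning == warning is true
  state resident: no → false
  credits completed < 62: 40 < 62 is true
  NOT enrolled full-time: no → true
  GPA < 2.44: 3.89 < 2.44 is false
  renewal applicant: no → false
  essays submitted ≥ 2: 3 ≥ 2 is true
Combine:
[1.1.1] true OR true = true
[1.1.2] true → false = false
[1.1.3] true → true = true
[1.1] true OR false OR true = true
[1] NOT true = false
[2.1] exactly-one(false, false) = false
[2.2.1.1] NOT true = false
[2.2.1] NOT false = true
[2.2] NOT true = false
[2] false → false (antecedent false ⇒ implication holds) = true
[root] false → true (antecedent false ⇒ implication holds) = true
Overall: true → awarded

Awarded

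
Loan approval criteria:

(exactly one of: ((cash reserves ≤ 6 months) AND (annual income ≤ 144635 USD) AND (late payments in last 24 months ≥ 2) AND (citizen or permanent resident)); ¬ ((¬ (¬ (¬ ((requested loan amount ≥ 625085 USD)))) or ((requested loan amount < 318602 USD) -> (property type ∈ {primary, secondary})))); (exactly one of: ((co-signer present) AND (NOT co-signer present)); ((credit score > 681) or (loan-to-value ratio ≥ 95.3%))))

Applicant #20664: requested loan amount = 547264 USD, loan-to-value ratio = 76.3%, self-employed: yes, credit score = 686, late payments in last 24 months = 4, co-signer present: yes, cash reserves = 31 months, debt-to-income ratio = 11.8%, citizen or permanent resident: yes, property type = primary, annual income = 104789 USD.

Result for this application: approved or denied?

Atomic conditions:
  cash reserves ≤ 6 months: 31 ≤ 6 is false
  annual income ≤ 144635 USD: 104789 ≤ 144635 is true
  late payments in last 24 months ≥ 2: 4 ≥ 2 is true
  citizen or permanent resident: yes → true
  requested loan amount ≥ 625085 USD: 547264 ≥ 625085 is false
  requested loan amount < 318602 USD: 547264 < 318602 is false
  property type ∈ {primary, secondary}: primary is in the set → true
  co-signer present: yes → true
  NOT co-signer present: yes → false
  credit score > 681: 686 > 681 is true
  loan-to-value ratio ≥ 95.3%: 76.3 ≥ 95.3 is false
Combine:
[1] false AND true AND true AND true = false
[2.1.1.1.1] NOT false = true
[2.1.1.1] NOT true = false
[2.1.1] NOT false = true
[2.1.2] false → true (antecedent false ⇒ implication holds) = true
[2.1] true OR true = true
[2] NOT true = false
[3.1] true AND false = false
[3.2] true OR false = true
[3] exactly-one(false, true) = true
[root] exactly-one(false, false, true) = true
Overall: true → approved

Approved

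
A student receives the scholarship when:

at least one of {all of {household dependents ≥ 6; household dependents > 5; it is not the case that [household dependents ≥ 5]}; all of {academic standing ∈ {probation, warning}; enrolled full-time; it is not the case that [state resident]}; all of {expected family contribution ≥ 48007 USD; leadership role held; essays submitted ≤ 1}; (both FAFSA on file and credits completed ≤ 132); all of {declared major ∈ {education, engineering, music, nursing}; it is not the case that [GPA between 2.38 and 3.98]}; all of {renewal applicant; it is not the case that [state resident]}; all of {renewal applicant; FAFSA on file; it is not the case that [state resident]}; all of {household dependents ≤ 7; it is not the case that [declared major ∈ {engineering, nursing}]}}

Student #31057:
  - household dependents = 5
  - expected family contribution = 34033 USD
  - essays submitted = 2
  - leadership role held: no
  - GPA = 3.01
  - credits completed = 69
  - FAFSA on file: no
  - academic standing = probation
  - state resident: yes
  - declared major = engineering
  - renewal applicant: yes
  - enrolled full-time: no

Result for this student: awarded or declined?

Declined

Atomic conditions:
  household dependents ≥ 6: 5 ≥ 6 is false
  household dependents > 5: 5 > 5 is false
  household dependents ≥ 5: 5 ≥ 5 is true
  academic standing ∈ {probation, warning}: probation is in the set → true
  enrolled full-time: no → false
  state resident: yes → true
  expected family contribution ≥ 48007 USD: 34033 ≥ 48007 is false
  leadership role held: no → false
  essays submitted ≤ 1: 2 ≤ 1 is false
  FAFSA on file: no → false
  credits completed ≤ 132: 69 ≤ 132 is true
  declared major ∈ {education, engineering, music, nursing}: engineering is in the set → true
  GPA between 2.38 and 3.98: 3.01 in [2.38, 3.98] is true
  renewal applicant: yes → true
  household dependents ≤ 7: 5 ≤ 7 is true
  declared major ∈ {engineering, nursing}: engineering is in the set → true
Combine:
[1.3] NOT true = false
[1] false AND false AND false = false
[2.3] NOT true = false
[2] true AND false AND false = false
[3] false AND false AND false = false
[4] false AND true = false
[5.2] NOT true = false
[5] true AND false = false
[6.2] NOT true = false
[6] true AND false = false
[7.3] NOT true = false
[7] true AND false AND false = false
[8.2] NOT true = false
[8] true AND false = false
[root] false OR false OR false OR false OR false OR false OR false OR false = false
Overall: false → declined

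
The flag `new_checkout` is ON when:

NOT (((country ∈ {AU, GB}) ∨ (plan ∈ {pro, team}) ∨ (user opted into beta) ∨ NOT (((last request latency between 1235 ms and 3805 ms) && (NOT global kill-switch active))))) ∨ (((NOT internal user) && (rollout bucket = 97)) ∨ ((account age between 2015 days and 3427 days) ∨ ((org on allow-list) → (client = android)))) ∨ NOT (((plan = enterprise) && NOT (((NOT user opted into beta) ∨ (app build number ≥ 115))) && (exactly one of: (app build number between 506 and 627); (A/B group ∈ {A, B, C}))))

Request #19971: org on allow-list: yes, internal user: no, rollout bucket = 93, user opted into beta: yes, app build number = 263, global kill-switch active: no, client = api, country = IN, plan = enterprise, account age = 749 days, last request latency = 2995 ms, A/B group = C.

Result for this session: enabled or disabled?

Atomic conditions:
  country ∈ {AU, GB}: IN is not in the set → false
  plan ∈ {pro, team}: enterprise is not in the set → false
  user opted into beta: yes → true
  last request latency between 1235 ms and 3805 ms: 2995 in [1235, 3805] is true
  NOT global kill-switch active: no → true
  NOT internal user: no → true
  rollout bucket = 97: 93 == 97 is false
  account age between 2015 days and 3427 days: 749 in [2015, 3427] is false
  org on allow-list: yes → true
  client = android: api == android is false
  plan = enterprise: enterprise == enterprise is true
  NOT user opted into beta: yes → false
  app build number ≥ 115: 263 ≥ 115 is true
  app build number between 506 and 627: 263 in [506, 627] is false
  A/B group ∈ {A, B, C}: C is in the set → true
Combine:
[1.1.4.1] true AND true = true
[1.1.4] NOT true = false
[1.1] false OR false OR true OR false = true
[1] NOT true = false
[2.1] true AND false = false
[2.2.2] true → false = false
[2.2] false OR false = false
[2] false OR false = false
[3.1.2.1] false OR true = true
[3.1.2] NOT true = false
[3.1.3] exactly-one(false, true) = true
[3.1] true AND false AND true = false
[3] NOT false = true
[root] false OR false OR true = true
Overall: true → enabled

Enabled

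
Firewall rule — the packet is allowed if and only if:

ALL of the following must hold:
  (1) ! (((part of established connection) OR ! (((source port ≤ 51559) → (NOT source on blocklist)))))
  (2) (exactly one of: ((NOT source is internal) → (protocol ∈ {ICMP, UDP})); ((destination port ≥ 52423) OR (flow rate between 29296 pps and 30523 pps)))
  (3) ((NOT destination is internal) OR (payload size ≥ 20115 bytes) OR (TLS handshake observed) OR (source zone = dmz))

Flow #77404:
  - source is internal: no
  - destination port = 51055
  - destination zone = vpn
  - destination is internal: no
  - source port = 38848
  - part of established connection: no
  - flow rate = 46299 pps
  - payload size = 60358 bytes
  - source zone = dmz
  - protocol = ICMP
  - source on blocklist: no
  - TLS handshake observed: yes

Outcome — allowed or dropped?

Atomic conditions:
  part of established connection: no → false
  source port ≤ 51559: 38848 ≤ 51559 is true
  NOT source on blocklist: no → true
  NOT source is internal: no → true
  protocol ∈ {ICMP, UDP}: ICMP is in the set → true
  destination port ≥ 52423: 51055 ≥ 52423 is false
  flow rate between 29296 pps and 30523 pps: 46299 in [29296, 30523] is false
  NOT destination is internal: no → true
  payload size ≥ 20115 bytes: 60358 ≥ 20115 is true
  TLS handshake observed: yes → true
  source zone = dmz: dmz == dmz is true
Combine:
[1.1.2.1] true → true = true
[1.1.2] NOT true = false
[1.1] false OR false = false
[1] NOT false = true
[2.1] true → true = true
[2.2] false OR false = false
[2] exactly-one(true, false) = true
[3] true OR true OR true OR true = true
[root] true AND true AND true = true
Overall: true → allowed

Allowed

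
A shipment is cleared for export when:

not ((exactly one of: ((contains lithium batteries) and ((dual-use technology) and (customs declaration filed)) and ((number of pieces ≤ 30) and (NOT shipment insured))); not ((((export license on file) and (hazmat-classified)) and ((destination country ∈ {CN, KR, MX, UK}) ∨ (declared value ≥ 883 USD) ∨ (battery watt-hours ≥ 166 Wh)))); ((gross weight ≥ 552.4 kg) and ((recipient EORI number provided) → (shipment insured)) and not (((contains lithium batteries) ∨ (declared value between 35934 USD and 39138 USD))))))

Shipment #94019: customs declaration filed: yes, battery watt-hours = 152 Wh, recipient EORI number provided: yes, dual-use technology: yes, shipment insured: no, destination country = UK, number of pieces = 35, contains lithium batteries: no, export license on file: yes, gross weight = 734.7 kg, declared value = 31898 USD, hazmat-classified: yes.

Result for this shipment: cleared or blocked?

Atomic conditions:
  contains lithium batteries: no → false
  dual-use technology: yes → true
  customs declaration filed: yes → true
  number of pieces ≤ 30: 35 ≤ 30 is false
  NOT shipment insured: no → true
  export license on file: yes → true
  hazmat-classified: yes → true
  destination country ∈ {CN, KR, MX, UK}: UK is in the set → true
  declared value ≥ 883 USD: 31898 ≥ 883 is true
  battery watt-hours ≥ 166 Wh: 152 ≥ 166 is false
  gross weight ≥ 552.4 kg: 734.7 ≥ 552.4 is true
  recipient EORI number provided: yes → true
  shipment insured: no → false
  declared value between 35934 USD and 39138 USD: 31898 in [35934, 39138] is false
Combine:
[1.1.2] true AND true = true
[1.1.3] false AND true = false
[1.1] false AND true AND false = false
[1.2.1.1] true AND true = true
[1.2.1.2] true OR true OR false = true
[1.2.1] true AND true = true
[1.2] NOT true = false
[1.3.2] true → false = false
[1.3.3.1] false OR false = false
[1.3.3] NOT false = true
[1.3] true AND false AND true = false
[1] exactly-one(false, false, false) = false
[root] NOT false = true
Overall: true → cleared

Cleared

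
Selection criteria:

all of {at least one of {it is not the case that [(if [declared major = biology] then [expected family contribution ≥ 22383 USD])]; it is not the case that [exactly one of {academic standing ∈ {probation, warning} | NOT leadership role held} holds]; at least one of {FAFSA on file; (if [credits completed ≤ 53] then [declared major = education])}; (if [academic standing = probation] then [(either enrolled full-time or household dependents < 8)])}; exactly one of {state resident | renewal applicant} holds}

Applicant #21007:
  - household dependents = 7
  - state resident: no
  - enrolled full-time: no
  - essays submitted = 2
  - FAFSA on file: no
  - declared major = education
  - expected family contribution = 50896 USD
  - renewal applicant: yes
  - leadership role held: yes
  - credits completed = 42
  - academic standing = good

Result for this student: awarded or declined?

Atomic conditions:
  declared major = biology: education == biology is false
  expected family contribution ≥ 22383 USD: 50896 ≥ 22383 is true
  academic standing ∈ {probation, warning}: good is not in the set → false
  NOT leadership role held: yes → false
  FAFSA on file: no → false
  credits completed ≤ 53: 42 ≤ 53 is true
  declared major = education: education == education is true
  academic standing = probation: good == probation is false
  enrolled full-time: no → false
  household dependents < 8: 7 < 8 is true
  state resident: no → false
  renewal applicant: yes → true
Combine:
[1.1.1] false → true (antecedent false ⇒ implication holds) = true
[1.1] NOT true = false
[1.2.1] exactly-one(false, false) = false
[1.2] NOT false = true
[1.3.2] true → true = true
[1.3] false OR true = true
[1.4.2] false OR true = true
[1.4] false → true (antecedent false ⇒ implication holds) = true
[1] false OR true OR true OR true = true
[2] exactly-one(false, true) = true
[root] true AND true = true
Overall: true → awarded

Awarded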